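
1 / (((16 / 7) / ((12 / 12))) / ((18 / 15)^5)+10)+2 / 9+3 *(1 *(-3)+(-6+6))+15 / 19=-7.90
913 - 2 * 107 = 699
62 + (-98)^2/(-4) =-2339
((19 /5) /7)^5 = 2476099 /52521875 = 0.05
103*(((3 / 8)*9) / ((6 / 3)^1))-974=-12803 / 16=-800.19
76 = 76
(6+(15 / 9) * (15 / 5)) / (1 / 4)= 44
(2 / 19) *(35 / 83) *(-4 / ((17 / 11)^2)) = -33880 / 455753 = -0.07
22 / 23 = 0.96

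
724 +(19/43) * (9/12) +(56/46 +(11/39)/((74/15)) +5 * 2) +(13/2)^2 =740066161/951418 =777.86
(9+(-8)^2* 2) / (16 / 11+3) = 1507 / 49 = 30.76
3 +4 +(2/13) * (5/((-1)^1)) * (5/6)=248/39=6.36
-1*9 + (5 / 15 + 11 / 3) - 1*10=-15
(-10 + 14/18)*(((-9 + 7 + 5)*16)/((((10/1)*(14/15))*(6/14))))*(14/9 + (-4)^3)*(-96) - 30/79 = -471684622/711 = -663410.16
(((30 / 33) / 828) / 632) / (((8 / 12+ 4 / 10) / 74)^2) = 171125 / 20466688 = 0.01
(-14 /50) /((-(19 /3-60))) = -3 /575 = -0.01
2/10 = 1/5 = 0.20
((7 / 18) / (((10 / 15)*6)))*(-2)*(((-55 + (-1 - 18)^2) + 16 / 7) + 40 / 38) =-6857 / 114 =-60.15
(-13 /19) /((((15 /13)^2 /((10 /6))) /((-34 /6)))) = 37349 /7695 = 4.85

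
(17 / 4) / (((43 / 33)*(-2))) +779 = 267415 / 344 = 777.37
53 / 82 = 0.65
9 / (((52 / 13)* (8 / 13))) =117 / 32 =3.66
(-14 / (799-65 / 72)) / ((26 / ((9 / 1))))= -0.01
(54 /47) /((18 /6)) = 18 /47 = 0.38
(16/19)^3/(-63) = -4096/432117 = -0.01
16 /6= 8 /3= 2.67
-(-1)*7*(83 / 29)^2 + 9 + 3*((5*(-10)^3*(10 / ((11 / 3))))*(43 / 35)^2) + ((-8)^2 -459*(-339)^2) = -23938881718937 / 453299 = -52810356.34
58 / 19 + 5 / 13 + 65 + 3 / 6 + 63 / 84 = 69.69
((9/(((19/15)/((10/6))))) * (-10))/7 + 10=-920/133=-6.92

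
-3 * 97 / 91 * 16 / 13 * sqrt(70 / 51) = -1552 * sqrt(3570) / 20111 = -4.61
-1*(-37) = 37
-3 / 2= -1.50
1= 1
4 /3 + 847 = 2545 /3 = 848.33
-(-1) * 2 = 2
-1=-1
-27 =-27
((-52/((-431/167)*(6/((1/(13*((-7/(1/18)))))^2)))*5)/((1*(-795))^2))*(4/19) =334/160228892191095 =0.00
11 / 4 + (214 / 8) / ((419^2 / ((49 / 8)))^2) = 2.75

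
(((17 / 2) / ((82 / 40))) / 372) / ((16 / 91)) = 7735 / 122016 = 0.06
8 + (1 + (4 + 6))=19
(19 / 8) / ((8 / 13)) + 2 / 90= 11179 / 2880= 3.88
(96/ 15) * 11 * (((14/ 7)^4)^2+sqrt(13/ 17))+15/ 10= 352 * sqrt(221)/ 85+180239/ 10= 18085.46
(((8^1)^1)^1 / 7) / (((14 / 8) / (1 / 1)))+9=9.65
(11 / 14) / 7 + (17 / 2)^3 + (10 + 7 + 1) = 632.24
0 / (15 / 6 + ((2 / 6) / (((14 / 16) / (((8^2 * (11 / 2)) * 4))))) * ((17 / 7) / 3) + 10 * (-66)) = 0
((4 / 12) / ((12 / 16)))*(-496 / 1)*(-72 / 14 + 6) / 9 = -3968 / 189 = -20.99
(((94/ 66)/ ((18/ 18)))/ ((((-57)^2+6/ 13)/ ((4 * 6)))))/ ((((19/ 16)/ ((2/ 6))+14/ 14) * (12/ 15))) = 97760/ 33921129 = 0.00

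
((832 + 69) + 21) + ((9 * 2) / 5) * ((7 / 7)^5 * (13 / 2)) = 4727 / 5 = 945.40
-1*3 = -3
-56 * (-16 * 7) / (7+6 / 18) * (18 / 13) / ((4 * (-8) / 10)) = -370.07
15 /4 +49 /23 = 541 /92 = 5.88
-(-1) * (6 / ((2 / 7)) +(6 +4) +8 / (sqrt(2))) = 4 * sqrt(2) +31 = 36.66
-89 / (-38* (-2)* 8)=-89 / 608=-0.15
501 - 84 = 417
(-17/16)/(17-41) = 17/384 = 0.04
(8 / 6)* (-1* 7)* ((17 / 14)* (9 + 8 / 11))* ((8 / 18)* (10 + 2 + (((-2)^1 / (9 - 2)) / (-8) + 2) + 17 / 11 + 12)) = -30904810 / 22869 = -1351.38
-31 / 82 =-0.38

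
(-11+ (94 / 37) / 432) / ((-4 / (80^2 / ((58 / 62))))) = 544763000 / 28971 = 18803.73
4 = 4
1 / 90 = 0.01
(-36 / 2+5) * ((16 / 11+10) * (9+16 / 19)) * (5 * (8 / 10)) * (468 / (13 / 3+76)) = -156383136 / 4579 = -34152.25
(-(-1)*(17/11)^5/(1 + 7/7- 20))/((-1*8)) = 1419857/23191344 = 0.06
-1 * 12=-12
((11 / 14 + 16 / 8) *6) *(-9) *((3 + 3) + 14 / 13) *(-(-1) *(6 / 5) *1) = -44712 / 35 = -1277.49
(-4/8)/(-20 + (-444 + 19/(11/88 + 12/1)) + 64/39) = 3783/3486352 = 0.00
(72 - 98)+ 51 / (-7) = -233 / 7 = -33.29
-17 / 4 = -4.25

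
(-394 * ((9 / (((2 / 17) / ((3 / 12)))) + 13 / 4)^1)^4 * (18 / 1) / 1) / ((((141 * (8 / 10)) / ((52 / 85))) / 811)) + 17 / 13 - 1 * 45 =-83158599389121757 / 10636288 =-7818385454.50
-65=-65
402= 402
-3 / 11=-0.27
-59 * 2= -118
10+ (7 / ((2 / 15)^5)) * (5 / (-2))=-26577485 / 64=-415273.20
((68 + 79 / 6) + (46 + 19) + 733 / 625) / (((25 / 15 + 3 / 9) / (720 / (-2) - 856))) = -167966992 / 1875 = -89582.40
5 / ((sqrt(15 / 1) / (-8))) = -8*sqrt(15) / 3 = -10.33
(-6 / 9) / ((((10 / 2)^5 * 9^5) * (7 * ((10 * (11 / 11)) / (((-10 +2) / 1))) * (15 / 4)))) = 0.00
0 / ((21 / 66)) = 0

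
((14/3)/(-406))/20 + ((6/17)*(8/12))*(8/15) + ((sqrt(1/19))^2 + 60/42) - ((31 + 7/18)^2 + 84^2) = -42699329752/5311089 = -8039.66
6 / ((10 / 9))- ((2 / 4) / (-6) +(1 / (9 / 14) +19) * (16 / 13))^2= -690404357 / 1095120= -630.44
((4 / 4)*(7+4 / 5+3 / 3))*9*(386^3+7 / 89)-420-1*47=2026968794221 / 445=4554986054.43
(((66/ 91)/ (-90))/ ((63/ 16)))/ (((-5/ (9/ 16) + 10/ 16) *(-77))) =-128/ 39796575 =-0.00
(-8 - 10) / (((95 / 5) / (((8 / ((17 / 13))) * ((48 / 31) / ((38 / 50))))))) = -2246400 / 190247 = -11.81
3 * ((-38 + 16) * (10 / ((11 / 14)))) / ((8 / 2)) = -210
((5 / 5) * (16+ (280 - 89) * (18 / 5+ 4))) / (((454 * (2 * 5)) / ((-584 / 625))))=-1071348 / 3546875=-0.30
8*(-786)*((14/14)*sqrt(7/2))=-3144*sqrt(14)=-11763.77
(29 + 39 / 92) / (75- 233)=-2707 / 14536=-0.19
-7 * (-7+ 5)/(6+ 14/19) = 133/64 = 2.08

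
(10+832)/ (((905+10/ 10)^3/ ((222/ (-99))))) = -15577/ 6135338682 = -0.00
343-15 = 328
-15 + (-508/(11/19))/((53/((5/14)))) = -85345/4081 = -20.91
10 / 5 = 2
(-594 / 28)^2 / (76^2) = 88209 / 1132096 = 0.08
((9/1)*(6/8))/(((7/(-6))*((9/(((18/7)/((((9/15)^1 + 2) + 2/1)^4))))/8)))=-405000/13712209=-0.03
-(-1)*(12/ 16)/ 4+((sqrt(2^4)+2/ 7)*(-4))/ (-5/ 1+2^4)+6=5703/ 1232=4.63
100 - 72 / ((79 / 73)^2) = 240412 / 6241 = 38.52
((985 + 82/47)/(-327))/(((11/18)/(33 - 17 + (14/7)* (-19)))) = 556524/5123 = 108.63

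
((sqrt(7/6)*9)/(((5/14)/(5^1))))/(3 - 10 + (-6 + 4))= -7*sqrt(42)/3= -15.12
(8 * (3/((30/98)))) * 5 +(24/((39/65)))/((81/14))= 32312/81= 398.91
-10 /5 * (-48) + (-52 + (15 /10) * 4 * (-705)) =-4186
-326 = -326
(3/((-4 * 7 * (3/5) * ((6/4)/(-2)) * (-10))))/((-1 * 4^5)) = 0.00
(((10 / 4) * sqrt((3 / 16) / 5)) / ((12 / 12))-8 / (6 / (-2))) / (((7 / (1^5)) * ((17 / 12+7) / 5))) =0.27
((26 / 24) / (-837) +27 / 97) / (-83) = -269927 / 80864244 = -0.00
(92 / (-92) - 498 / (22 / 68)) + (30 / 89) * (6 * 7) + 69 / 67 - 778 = -151066292 / 65593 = -2303.09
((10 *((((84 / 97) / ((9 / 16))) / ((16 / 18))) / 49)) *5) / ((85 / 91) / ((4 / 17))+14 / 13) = 62400 / 178189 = 0.35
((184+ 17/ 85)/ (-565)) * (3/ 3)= -921/ 2825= -0.33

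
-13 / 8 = -1.62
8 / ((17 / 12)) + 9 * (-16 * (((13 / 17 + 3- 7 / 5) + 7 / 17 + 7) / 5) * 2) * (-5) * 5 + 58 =240410 / 17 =14141.76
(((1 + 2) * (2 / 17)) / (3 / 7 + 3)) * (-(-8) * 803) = 11242 / 17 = 661.29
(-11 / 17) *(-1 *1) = 11 / 17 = 0.65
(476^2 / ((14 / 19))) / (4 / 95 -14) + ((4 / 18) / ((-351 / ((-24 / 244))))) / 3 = -4245208376 / 192699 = -22030.26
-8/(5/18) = -144/5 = -28.80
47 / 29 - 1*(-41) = 1236 / 29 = 42.62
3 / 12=1 / 4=0.25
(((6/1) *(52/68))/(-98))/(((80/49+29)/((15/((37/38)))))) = -1170/49691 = -0.02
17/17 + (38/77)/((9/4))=845/693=1.22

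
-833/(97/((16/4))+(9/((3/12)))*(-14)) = 1.74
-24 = -24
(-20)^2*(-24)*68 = -652800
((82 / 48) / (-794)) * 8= -41 / 2382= -0.02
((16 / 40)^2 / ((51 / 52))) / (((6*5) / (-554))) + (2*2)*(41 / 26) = 819242 / 248625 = 3.30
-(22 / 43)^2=-484 / 1849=-0.26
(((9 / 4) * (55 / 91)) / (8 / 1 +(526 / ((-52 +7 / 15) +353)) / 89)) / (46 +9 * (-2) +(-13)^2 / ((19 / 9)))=24578685 / 15661852492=0.00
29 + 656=685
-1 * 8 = -8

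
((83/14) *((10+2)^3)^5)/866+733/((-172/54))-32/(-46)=632358089995160075681/5995318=105475320907941.84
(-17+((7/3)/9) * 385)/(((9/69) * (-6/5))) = -128570/243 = -529.09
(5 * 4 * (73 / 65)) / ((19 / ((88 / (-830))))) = -12848 / 102505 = -0.13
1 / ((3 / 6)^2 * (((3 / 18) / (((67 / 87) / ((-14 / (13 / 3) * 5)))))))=-1.14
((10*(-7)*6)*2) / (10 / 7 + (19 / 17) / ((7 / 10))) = -833 / 3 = -277.67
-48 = -48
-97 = -97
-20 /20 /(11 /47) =-47 /11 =-4.27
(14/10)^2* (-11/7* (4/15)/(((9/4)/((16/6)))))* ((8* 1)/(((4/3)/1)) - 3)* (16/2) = -78848/3375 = -23.36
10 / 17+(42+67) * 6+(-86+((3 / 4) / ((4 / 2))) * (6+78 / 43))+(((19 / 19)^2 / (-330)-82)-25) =464.52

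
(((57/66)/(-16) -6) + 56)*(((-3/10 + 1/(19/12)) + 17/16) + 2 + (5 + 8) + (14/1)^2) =515984769/48640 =10608.24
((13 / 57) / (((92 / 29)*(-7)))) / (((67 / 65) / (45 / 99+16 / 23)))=-0.01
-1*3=-3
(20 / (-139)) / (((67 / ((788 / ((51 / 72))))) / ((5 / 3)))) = -630400 / 158321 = -3.98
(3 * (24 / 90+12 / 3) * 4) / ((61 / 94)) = 78.90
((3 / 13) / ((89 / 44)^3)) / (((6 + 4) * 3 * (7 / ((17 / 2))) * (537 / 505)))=36565232 / 34449720123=0.00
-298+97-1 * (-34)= -167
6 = 6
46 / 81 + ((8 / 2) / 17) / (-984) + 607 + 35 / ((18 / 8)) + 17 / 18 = 35232988 / 56457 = 624.07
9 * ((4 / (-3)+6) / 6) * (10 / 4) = 35 / 2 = 17.50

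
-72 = -72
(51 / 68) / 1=3 / 4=0.75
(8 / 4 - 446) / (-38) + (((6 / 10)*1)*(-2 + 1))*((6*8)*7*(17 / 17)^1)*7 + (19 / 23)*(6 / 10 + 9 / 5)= -610722 / 437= -1397.53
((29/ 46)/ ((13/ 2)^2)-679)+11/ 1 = -2596458/ 3887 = -667.99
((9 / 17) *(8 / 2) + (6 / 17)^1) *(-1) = -2.47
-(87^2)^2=-57289761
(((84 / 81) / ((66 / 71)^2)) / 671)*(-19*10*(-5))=33522650 / 19729413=1.70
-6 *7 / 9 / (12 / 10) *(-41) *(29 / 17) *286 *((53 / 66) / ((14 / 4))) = 8192210 / 459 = 17847.95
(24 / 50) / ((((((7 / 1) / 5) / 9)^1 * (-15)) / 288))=-10368 / 175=-59.25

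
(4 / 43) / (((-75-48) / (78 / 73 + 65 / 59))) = -37388 / 22779723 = -0.00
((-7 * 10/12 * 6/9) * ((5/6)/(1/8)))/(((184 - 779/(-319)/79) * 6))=-8820350/375658803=-0.02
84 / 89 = 0.94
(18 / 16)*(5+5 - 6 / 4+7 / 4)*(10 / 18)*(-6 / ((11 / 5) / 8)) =-3075 / 22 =-139.77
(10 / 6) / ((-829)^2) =5 / 2061723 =0.00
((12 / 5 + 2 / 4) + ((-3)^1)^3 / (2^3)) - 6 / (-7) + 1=387 / 280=1.38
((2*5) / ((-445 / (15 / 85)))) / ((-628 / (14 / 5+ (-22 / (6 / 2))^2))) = 1273 / 3563115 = 0.00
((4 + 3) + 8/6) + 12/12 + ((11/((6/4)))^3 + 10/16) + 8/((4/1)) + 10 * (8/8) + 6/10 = 450283/1080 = 416.93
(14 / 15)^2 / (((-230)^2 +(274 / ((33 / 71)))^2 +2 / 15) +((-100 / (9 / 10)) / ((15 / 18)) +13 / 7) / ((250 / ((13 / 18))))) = 9960720 / 4578692449547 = 0.00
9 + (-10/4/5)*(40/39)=331/39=8.49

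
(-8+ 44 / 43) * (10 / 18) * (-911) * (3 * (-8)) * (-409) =1490396000 / 43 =34660372.09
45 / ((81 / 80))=400 / 9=44.44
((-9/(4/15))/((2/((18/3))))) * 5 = -2025/4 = -506.25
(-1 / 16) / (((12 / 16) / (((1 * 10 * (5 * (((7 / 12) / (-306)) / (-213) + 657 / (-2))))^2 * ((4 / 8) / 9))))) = -41258676584453475625 / 33033783014784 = -1248984.31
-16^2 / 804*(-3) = 64 / 67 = 0.96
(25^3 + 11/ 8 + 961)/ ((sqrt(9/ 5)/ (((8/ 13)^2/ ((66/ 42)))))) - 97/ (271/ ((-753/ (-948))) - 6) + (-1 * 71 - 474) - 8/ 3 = -138298631/ 252390 + 2477048 * sqrt(5)/ 1859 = 2431.52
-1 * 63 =-63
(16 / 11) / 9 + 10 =1006 / 99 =10.16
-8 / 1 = -8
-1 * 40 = -40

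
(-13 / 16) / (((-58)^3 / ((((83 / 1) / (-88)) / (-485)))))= 1079 / 133238082560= 0.00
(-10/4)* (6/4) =-15/4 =-3.75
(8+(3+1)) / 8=3 / 2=1.50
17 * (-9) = -153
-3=-3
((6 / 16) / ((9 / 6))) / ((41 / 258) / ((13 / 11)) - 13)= -1677 / 86302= -0.02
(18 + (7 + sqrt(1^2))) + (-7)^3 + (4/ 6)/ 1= -949/ 3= -316.33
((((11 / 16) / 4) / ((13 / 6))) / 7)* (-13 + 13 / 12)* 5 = -605 / 896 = -0.68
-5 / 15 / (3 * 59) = -1 / 531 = -0.00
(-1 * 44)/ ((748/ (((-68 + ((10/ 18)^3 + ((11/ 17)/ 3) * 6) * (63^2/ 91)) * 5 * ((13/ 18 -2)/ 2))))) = -932765/ 1217268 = -0.77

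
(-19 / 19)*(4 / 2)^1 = -2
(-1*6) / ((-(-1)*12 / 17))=-17 / 2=-8.50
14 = 14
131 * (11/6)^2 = 15851/36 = 440.31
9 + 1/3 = 28/3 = 9.33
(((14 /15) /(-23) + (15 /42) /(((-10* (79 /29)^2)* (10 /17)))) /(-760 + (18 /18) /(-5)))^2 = 34567779436969 /8401916088714503347776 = 0.00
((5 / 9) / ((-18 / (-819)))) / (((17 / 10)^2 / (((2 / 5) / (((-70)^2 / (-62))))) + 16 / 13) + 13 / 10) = -0.04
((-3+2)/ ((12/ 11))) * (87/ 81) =-319/ 324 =-0.98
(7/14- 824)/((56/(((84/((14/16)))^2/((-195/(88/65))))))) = 27827712/29575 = 940.92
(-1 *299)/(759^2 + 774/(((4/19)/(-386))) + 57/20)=5980/16860903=0.00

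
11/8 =1.38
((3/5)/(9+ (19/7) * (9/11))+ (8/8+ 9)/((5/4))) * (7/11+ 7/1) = 81179/1320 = 61.50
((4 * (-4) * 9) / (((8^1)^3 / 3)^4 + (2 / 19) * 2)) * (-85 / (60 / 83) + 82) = 281637 / 46631073511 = 0.00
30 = 30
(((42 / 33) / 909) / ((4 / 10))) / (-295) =-7 / 589941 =-0.00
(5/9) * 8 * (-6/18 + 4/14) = -40/189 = -0.21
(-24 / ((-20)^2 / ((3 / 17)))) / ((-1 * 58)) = 9 / 49300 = 0.00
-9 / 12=-3 / 4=-0.75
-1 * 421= -421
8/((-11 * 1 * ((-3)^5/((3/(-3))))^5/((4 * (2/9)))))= -64/83881572334857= -0.00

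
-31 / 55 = -0.56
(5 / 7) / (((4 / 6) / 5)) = 75 / 14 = 5.36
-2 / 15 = -0.13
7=7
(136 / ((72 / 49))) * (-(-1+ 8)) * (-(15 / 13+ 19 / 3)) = 1702652 / 351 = 4850.86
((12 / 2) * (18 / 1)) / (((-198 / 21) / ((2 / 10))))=-2.29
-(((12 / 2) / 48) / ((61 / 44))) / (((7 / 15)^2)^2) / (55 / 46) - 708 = -103927263 / 146461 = -709.59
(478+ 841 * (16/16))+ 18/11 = 1320.64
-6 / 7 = -0.86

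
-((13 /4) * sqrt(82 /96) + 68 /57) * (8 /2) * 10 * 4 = -130 * sqrt(123) /3 - 10880 /57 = -671.47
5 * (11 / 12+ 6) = 415 / 12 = 34.58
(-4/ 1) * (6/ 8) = -3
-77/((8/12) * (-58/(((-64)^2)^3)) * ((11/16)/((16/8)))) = 11544872091648/29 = 398099037643.03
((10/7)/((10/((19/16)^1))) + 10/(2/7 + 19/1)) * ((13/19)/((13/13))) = 27053/57456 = 0.47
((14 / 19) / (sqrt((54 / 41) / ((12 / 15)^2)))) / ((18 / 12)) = 56 * sqrt(246) / 2565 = 0.34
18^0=1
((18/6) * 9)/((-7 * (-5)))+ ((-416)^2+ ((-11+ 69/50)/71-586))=4285895303/24850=172470.64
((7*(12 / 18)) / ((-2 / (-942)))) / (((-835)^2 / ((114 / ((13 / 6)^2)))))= 0.08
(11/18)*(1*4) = 22/9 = 2.44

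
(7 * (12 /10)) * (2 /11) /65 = 84 /3575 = 0.02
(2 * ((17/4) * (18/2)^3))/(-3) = -4131/2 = -2065.50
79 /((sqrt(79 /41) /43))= 43*sqrt(3239)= 2447.23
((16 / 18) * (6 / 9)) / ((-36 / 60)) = -80 / 81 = -0.99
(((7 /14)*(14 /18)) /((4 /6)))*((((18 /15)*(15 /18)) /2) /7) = 1 /24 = 0.04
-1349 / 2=-674.50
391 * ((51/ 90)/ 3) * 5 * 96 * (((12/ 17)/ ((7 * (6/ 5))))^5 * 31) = 1140800000/ 247718373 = 4.61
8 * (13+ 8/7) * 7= 792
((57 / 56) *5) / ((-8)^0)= 285 / 56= 5.09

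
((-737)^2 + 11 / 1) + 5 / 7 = 3802265 / 7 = 543180.71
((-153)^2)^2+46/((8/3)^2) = 17535401199/32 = 547981287.47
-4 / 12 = -1 / 3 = -0.33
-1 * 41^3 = -68921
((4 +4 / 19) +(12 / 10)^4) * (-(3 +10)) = -970112 / 11875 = -81.69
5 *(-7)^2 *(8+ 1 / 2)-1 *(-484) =5133 / 2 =2566.50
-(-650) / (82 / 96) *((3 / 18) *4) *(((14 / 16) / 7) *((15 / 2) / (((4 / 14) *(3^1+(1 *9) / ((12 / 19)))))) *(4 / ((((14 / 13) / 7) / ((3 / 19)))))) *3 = 21294000 / 17917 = 1188.48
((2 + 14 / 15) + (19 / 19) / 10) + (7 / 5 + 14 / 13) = 2149 / 390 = 5.51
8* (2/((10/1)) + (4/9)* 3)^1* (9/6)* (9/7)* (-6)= -4968/35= -141.94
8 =8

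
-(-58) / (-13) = -58 / 13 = -4.46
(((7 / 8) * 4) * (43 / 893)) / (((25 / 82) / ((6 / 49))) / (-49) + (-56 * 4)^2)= 0.00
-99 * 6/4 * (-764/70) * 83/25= 4708341/875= 5380.96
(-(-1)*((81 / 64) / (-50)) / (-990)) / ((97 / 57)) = 513 / 34144000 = 0.00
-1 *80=-80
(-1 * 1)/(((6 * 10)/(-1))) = 1/60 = 0.02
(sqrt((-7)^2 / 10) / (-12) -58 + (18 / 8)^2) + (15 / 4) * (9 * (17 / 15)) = -235 / 16 -7 * sqrt(10) / 120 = -14.87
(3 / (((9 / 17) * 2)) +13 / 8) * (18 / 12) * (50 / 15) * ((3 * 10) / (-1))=-2675 / 4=-668.75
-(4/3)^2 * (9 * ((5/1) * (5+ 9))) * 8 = -8960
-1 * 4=-4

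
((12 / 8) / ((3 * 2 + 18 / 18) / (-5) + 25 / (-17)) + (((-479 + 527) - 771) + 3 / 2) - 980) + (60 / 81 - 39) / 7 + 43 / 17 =-2673279823 / 1567944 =-1704.96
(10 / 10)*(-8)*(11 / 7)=-88 / 7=-12.57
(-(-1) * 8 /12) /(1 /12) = 8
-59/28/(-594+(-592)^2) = -1/166040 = -0.00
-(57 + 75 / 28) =-1671 / 28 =-59.68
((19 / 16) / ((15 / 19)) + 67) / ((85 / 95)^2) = 5935201 / 69360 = 85.57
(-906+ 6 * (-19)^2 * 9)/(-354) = -3098/59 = -52.51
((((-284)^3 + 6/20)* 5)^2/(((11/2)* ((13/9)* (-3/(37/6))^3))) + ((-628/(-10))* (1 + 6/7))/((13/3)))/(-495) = 93021480100699627469519/3210807600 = 28971365366364.41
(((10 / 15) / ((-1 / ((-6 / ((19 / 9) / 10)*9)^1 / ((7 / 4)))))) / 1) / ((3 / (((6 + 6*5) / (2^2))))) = 38880 / 133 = 292.33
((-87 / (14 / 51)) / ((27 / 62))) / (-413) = 15283 / 8673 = 1.76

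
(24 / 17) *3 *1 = 72 / 17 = 4.24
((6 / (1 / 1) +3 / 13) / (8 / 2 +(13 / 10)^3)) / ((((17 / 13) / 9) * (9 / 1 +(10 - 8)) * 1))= 0.63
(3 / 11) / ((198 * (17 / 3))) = 1 / 4114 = 0.00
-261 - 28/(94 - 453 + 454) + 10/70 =-173666/665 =-261.15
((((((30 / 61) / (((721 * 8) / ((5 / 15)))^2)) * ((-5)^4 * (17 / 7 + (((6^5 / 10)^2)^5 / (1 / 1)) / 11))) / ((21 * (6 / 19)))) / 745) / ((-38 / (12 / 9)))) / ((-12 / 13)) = 71829683837200712420435257486186330759 / 1237689388034946000000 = 58035307187406062.32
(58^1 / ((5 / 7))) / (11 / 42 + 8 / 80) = 4263 / 19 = 224.37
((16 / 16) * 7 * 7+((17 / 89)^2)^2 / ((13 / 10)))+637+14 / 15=8404461194582 / 12234736995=686.93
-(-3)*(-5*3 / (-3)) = 15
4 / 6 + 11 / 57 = 0.86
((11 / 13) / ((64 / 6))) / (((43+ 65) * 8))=11 / 119808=0.00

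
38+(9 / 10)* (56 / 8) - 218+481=3073 / 10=307.30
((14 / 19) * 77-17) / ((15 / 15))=755 / 19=39.74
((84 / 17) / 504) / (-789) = -1 / 80478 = -0.00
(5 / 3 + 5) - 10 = -10 / 3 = -3.33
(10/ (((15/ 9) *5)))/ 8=3/ 20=0.15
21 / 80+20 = 1621 / 80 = 20.26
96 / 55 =1.75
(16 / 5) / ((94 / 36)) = 288 / 235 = 1.23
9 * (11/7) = 14.14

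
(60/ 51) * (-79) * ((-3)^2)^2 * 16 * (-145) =296913600/ 17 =17465505.88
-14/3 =-4.67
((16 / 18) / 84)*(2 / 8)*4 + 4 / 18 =44 / 189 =0.23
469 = 469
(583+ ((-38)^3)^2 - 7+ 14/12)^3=5896017175785949889569729624663/216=27296375813823842081341340000.00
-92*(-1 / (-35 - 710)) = -92 / 745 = -0.12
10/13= 0.77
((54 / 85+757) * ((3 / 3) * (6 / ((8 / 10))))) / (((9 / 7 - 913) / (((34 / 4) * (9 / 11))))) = -12171411 / 280808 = -43.34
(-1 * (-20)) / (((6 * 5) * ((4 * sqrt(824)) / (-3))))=-sqrt(206) / 824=-0.02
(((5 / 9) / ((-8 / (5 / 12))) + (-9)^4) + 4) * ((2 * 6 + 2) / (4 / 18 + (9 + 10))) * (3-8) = -198524725 / 8304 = -23907.12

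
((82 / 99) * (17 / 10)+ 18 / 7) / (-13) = -13789 / 45045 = -0.31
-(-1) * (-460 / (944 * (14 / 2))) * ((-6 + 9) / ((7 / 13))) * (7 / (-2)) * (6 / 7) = 13455 / 11564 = 1.16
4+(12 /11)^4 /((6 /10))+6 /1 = 180970 /14641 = 12.36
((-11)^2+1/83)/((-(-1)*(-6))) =-1674/83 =-20.17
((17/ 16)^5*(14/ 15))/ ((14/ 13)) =18458141/ 15728640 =1.17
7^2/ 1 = 49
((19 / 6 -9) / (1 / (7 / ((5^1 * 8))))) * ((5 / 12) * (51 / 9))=-4165 / 1728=-2.41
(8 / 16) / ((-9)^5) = -1 / 118098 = -0.00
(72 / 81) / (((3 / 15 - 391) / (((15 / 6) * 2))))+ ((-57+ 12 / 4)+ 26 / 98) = -53.75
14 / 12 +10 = 67 / 6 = 11.17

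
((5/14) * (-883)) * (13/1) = -57395/14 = -4099.64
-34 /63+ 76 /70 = 172 /315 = 0.55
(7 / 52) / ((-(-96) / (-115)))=-0.16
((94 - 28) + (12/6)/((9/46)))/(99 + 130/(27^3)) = 1500282/1948747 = 0.77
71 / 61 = 1.16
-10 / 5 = -2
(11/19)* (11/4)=1.59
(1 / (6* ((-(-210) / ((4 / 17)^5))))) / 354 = 128 / 79164127035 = 0.00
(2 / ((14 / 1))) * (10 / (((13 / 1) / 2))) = 20 / 91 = 0.22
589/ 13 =45.31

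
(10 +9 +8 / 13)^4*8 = 1184342.46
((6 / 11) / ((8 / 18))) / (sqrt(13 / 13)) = 1.23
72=72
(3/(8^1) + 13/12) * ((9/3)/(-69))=-35/552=-0.06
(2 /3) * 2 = 4 /3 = 1.33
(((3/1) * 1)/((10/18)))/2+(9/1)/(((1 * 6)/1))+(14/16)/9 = 1547/360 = 4.30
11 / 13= 0.85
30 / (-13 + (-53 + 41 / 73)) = -2190 / 4777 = -0.46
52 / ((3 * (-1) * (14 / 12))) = -104 / 7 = -14.86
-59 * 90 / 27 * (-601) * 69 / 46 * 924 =163820580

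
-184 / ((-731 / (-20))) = -3680 / 731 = -5.03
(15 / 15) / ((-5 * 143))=-1 / 715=-0.00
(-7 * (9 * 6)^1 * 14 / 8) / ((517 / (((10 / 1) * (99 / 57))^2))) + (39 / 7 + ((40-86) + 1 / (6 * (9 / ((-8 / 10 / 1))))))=-426.42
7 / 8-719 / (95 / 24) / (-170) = 125549 / 64600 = 1.94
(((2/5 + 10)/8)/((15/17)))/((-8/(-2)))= 221/600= 0.37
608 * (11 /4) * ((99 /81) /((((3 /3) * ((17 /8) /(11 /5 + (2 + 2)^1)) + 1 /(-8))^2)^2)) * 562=2443723214434304 /4782969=510921817.48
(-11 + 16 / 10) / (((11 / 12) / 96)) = -54144 / 55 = -984.44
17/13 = 1.31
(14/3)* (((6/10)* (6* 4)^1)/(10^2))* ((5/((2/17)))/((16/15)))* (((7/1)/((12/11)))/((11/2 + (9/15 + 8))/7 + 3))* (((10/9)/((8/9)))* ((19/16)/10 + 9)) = 93581719/239616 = 390.55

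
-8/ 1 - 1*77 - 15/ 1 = -100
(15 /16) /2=15 /32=0.47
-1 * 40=-40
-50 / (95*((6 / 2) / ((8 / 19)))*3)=-0.02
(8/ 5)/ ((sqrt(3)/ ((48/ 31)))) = 128*sqrt(3)/ 155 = 1.43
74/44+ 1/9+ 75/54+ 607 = 6712/11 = 610.18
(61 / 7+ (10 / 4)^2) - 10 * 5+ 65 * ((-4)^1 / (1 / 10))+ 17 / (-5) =-2638.44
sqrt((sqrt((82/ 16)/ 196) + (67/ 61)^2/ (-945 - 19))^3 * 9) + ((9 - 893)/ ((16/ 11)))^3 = -14366628991/ 64 + 3 * sqrt(3374) * (-62846 + 896761 * sqrt(82))^(3/ 2)/ 20671388466848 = -224478577.79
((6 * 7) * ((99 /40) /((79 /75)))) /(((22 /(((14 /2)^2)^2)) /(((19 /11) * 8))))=129329865 /869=148826.08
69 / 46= 3 / 2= 1.50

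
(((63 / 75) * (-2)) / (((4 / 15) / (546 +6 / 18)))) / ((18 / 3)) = -11473 / 20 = -573.65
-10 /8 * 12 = -15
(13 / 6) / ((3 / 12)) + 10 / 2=41 / 3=13.67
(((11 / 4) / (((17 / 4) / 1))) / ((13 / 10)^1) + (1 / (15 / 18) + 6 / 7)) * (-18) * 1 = -355716 / 7735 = -45.99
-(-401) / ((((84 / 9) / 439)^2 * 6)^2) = 134043254282169 / 2458624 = 54519623.29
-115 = -115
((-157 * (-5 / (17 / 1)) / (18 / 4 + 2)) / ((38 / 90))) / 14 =1.20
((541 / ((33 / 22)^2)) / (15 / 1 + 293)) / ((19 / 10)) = 5410 / 13167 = 0.41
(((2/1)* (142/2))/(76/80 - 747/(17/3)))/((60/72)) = -57936/44497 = -1.30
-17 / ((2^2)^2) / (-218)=17 / 3488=0.00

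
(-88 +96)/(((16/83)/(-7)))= -581/2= -290.50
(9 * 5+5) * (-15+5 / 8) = -2875 / 4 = -718.75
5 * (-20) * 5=-500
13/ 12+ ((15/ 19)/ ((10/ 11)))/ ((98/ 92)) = 21211/ 11172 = 1.90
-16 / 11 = -1.45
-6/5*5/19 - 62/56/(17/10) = -4373/4522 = -0.97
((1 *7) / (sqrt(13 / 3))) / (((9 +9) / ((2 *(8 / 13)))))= 56 *sqrt(39) / 1521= 0.23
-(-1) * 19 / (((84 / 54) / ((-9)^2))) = 13851 / 14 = 989.36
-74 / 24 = -37 / 12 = -3.08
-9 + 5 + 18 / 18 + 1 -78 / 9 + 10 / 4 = -49 / 6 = -8.17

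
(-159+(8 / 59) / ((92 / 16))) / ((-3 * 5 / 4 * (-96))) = -215731 / 488520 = -0.44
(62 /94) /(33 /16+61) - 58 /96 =-1351459 /2276304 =-0.59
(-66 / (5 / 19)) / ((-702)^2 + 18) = -0.00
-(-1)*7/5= 7/5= 1.40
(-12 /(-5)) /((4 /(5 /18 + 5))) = 19 /6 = 3.17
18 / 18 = 1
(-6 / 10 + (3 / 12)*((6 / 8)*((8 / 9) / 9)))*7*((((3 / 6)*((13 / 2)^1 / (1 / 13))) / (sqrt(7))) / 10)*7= -185731*sqrt(7) / 10800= -45.50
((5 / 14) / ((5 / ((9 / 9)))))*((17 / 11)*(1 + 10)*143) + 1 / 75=182339 / 1050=173.66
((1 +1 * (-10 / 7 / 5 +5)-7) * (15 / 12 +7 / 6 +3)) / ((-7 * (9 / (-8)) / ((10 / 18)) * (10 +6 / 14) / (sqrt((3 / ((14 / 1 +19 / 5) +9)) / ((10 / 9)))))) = -325 * sqrt(201) / 308133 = -0.01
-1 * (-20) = 20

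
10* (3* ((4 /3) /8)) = 5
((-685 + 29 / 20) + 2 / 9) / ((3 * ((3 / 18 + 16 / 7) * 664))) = -860993 / 6155280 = -0.14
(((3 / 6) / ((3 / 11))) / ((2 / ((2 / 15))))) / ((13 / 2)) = 11 / 585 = 0.02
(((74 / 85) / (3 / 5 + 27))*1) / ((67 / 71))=0.03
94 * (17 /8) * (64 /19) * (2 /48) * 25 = 700.88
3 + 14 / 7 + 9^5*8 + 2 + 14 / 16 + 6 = 3779247 / 8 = 472405.88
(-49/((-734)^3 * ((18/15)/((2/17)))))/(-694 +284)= -49/1653758952528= -0.00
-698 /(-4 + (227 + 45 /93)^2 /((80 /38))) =-1676945 /59045601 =-0.03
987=987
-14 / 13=-1.08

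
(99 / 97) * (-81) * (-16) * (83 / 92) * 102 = 271555416 / 2231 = 121719.15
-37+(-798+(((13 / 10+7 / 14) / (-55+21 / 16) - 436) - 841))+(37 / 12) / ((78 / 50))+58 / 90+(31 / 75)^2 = -58884756353 / 27917500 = -2109.24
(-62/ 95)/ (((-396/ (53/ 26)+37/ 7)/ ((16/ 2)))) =184016/ 6660545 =0.03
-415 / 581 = -5 / 7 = -0.71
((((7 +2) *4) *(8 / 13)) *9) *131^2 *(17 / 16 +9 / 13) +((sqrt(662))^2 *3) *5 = 1016408100 / 169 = 6014249.11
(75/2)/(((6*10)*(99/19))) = 95/792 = 0.12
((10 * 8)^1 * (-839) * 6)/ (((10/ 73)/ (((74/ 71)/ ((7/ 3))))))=-652648032/ 497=-1313175.11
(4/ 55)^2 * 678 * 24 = 260352/ 3025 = 86.07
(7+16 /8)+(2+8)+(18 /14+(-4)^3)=-306 /7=-43.71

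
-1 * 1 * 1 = -1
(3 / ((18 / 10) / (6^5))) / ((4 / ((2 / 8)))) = 810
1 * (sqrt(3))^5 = 9 * sqrt(3) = 15.59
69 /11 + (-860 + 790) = -701 /11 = -63.73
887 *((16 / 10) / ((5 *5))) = 56.77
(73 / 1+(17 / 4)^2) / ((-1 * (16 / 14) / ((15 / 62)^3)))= -1110375 / 984064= -1.13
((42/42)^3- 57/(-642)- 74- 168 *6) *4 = -462630/107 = -4323.64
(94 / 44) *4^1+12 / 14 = 724 / 77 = 9.40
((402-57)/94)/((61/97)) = 33465/5734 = 5.84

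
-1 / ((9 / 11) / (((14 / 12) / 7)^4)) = -11 / 11664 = -0.00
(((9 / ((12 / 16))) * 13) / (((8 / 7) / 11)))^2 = 9018009 / 4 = 2254502.25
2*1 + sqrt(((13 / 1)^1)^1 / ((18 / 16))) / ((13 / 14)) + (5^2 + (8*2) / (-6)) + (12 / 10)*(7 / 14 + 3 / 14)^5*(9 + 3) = 28*sqrt(26) / 39 + 1361911 / 50421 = 30.67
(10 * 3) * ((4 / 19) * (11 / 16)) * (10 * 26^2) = 557700 / 19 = 29352.63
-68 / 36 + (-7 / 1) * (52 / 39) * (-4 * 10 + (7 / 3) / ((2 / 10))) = 2363 / 9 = 262.56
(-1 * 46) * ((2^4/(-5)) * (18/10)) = 6624/25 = 264.96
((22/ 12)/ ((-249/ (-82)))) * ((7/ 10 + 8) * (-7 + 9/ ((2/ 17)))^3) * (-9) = -15869824.20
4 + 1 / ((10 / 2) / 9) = 29 / 5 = 5.80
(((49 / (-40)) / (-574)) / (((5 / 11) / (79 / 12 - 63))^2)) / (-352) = -35291333 / 377856000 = -0.09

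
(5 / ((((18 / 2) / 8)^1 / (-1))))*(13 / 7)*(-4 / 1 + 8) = -2080 / 63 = -33.02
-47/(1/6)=-282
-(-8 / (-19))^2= -64 / 361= -0.18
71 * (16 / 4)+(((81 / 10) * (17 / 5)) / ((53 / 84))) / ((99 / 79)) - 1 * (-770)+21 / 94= 1089.05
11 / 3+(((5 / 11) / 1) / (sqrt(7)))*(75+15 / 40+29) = 11 / 3+4175*sqrt(7) / 616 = 21.60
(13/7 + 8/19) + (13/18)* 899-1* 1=1557431/2394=650.56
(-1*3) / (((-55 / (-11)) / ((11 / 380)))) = -33 / 1900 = -0.02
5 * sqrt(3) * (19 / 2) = 95 * sqrt(3) / 2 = 82.27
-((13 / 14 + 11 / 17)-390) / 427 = 92445 / 101626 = 0.91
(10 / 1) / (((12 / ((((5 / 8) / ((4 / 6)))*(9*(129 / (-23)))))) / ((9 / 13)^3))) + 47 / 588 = -3091406419 / 237697824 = -13.01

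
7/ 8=0.88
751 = 751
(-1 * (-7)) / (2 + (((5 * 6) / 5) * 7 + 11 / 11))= 7 / 45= 0.16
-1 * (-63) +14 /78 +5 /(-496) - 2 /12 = 1218725 /19344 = 63.00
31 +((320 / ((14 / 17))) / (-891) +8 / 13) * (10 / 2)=2586191 / 81081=31.90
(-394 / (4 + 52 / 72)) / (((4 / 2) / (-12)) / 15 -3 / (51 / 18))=127656 / 1637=77.98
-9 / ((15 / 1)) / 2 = -3 / 10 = -0.30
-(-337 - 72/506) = 337.14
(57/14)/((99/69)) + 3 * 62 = 29081/154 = 188.84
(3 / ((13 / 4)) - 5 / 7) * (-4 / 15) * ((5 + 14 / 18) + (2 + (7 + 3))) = -0.99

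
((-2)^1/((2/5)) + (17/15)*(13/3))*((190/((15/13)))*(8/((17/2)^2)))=-63232/39015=-1.62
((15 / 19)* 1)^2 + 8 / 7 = 4463 / 2527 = 1.77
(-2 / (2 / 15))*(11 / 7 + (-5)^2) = -2790 / 7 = -398.57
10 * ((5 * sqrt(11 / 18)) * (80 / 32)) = 125 * sqrt(22) / 6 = 97.72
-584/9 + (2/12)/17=-19853/306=-64.88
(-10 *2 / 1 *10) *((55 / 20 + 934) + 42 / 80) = -187455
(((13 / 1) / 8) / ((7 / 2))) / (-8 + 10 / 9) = -117 / 1736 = -0.07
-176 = -176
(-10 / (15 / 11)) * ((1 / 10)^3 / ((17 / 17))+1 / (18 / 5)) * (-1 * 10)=20.44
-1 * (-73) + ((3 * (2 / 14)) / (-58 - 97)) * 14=11309 / 155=72.96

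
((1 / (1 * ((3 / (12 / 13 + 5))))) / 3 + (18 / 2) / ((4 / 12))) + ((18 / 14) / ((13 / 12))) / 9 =22760 / 819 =27.79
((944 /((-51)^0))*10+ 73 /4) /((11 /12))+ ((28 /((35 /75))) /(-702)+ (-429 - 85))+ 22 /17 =214530149 /21879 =9805.30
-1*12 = -12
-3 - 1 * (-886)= 883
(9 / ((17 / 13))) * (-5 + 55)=5850 / 17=344.12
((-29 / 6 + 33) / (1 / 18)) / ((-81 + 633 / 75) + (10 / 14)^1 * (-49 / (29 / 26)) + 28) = -122525 / 18352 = -6.68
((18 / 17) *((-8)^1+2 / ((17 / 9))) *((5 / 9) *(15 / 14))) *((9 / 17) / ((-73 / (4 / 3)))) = 106200 / 2510543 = 0.04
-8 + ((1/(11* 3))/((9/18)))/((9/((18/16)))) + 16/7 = -5273/924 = -5.71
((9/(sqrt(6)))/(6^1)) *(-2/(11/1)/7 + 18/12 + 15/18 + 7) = 5.70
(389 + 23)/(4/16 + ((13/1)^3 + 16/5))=8240/44009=0.19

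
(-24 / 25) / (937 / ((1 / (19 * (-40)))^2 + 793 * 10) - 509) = 36642944008 / 19423884177575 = 0.00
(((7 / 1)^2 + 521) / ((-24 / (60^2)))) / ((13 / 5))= -427500 / 13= -32884.62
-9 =-9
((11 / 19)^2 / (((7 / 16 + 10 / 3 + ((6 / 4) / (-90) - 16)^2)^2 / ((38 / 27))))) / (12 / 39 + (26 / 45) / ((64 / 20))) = 1698840000 / 119140109585227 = 0.00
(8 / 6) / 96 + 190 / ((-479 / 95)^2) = 123691441 / 16519752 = 7.49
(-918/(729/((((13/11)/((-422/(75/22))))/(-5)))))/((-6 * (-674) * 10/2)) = -221/1858452552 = -0.00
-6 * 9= -54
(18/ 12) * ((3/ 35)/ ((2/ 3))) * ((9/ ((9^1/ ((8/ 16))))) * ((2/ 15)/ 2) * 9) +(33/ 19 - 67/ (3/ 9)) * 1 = -5298861/ 26600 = -199.21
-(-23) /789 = 23 /789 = 0.03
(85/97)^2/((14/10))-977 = -64312026/65863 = -976.45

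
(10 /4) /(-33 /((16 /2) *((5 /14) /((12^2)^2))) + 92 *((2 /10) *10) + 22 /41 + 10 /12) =-3075 /294357979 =-0.00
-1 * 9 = -9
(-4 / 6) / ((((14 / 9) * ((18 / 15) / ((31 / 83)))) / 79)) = -12245 / 1162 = -10.54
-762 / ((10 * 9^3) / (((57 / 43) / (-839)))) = 2413 / 14611185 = 0.00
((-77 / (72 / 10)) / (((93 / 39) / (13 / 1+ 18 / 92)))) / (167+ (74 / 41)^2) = -5106936835 / 14692517208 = -0.35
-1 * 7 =-7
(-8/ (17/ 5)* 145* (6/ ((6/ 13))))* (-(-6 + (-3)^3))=-146364.71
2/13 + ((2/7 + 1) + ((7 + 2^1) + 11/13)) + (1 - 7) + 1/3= 118/21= 5.62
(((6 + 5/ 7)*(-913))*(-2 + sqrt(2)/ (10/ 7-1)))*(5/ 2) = 214555/ 7-214555*sqrt(2)/ 6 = -19920.38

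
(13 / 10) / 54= 13 / 540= 0.02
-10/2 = -5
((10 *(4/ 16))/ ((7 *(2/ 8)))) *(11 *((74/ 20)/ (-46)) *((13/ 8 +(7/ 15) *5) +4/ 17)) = -696377/ 131376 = -5.30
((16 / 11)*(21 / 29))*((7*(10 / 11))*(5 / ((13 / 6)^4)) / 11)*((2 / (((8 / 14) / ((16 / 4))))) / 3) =0.65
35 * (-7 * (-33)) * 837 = 6767145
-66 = -66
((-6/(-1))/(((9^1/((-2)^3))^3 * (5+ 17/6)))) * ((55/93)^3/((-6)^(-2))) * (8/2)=-5451776000/340243011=-16.02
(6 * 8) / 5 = 48 / 5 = 9.60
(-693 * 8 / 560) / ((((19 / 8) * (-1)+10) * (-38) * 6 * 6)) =0.00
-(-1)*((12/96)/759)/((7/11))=1/3864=0.00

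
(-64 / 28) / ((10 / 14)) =-16 / 5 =-3.20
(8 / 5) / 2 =4 / 5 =0.80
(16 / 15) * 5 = 5.33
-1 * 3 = -3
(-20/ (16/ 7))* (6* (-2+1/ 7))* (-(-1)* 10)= 975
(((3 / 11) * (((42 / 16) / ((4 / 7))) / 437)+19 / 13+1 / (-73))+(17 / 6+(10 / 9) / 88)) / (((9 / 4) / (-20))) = -28225032865 / 739018566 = -38.19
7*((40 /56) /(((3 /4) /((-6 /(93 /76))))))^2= 9241600 /60543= 152.65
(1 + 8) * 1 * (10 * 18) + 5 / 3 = 4865 / 3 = 1621.67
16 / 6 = 8 / 3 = 2.67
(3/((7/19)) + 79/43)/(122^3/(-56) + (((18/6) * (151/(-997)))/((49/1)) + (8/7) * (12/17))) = -89100893/289487228375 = -0.00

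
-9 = -9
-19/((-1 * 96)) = 19/96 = 0.20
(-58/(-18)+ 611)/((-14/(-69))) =63572/21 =3027.24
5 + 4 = 9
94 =94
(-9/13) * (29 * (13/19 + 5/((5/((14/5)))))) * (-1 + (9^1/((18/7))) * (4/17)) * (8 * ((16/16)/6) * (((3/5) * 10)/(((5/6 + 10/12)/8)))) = 49761216/104975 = 474.03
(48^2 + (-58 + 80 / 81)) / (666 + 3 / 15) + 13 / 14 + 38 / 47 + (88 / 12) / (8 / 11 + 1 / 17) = 17943714955 / 1242749466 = 14.44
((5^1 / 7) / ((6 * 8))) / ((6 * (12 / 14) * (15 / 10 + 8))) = 5 / 16416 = 0.00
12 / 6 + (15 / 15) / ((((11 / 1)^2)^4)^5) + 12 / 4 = 2262962778408797590294467801744846023292006 / 452592555681759518058893560348969204658401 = 5.00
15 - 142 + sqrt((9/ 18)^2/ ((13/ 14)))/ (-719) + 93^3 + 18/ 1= 804248 - sqrt(182)/ 18694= 804248.00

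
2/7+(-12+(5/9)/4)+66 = 13715/252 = 54.42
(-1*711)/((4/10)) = -3555/2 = -1777.50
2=2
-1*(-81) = 81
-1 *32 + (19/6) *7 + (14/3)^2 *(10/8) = 313/18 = 17.39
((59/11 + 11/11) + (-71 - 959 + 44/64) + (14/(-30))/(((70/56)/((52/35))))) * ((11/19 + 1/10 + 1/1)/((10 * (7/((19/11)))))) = -1958985757/46200000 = -42.40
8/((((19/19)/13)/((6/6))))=104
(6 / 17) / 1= 6 / 17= 0.35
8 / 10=0.80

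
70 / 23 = 3.04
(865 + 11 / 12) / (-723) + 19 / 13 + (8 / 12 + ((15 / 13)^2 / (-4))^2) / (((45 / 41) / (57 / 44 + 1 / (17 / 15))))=6696728425061 / 3707016730560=1.81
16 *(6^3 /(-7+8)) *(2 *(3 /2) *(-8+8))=0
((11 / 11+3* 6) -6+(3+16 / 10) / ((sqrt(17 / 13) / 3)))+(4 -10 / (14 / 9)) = 74 / 7+69* sqrt(221) / 85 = 22.64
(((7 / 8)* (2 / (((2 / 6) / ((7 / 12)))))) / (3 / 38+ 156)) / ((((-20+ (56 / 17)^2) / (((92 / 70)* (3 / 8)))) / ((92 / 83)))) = -20333173 / 17354264160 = -0.00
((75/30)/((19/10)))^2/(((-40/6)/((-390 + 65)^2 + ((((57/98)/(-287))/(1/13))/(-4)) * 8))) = -139256729625/5076743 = -27430.33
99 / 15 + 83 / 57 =8.06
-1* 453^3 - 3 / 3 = -92959678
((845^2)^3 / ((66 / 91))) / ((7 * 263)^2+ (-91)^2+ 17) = 33126964783527671875 / 224240214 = 147729812563.98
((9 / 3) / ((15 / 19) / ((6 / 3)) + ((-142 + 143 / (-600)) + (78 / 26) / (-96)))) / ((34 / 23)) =-1573200 / 109981381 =-0.01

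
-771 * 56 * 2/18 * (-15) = 71960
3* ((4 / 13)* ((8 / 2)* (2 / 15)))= 32 / 65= 0.49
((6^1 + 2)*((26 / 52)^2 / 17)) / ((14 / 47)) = 47 / 119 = 0.39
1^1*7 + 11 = 18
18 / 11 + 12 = 150 / 11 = 13.64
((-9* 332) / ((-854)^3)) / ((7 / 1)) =747 / 1089962762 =0.00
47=47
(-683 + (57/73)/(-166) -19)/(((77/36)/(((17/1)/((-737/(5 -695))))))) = -1796145388020/343842191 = -5223.75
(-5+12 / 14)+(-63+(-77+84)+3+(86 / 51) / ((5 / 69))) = -20154 / 595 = -33.87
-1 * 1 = -1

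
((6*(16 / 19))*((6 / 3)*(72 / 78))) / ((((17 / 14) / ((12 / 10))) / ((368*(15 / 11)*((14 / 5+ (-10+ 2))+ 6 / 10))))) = -4914266112 / 230945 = -21278.95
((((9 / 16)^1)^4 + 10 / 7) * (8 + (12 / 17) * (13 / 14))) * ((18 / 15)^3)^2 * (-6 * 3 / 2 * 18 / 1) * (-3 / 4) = 12795781483467 / 2665600000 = 4800.34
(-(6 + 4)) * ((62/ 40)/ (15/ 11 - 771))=341/ 16932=0.02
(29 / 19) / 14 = 29 / 266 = 0.11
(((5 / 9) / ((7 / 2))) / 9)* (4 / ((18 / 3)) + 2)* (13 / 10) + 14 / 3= 8042 / 1701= 4.73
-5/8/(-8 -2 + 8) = 0.31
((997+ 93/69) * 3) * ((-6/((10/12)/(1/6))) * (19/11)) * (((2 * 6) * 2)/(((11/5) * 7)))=-188472096/19481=-9674.66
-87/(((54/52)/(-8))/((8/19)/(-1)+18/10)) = 790192/855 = 924.20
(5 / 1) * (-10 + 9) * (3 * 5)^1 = -75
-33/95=-0.35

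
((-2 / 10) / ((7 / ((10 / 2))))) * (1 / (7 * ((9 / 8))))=-8 / 441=-0.02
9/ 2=4.50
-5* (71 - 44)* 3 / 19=-405 / 19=-21.32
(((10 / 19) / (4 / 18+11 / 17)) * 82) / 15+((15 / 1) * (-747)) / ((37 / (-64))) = 1812471708 / 93499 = 19384.93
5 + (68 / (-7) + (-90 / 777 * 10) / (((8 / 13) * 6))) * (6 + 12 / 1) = -90911 / 518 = -175.50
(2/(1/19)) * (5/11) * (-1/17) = -190/187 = -1.02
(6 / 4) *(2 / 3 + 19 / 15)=29 / 10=2.90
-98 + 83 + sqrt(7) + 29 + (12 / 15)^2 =sqrt(7) + 366 / 25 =17.29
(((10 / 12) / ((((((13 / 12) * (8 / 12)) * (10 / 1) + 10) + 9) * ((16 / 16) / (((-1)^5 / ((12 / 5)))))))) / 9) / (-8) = 25 / 135936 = 0.00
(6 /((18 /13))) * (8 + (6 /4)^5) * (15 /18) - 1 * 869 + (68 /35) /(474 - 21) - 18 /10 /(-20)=-12368345173 /15220800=-812.59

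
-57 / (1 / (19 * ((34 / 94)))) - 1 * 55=-446.72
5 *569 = 2845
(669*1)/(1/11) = 7359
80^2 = 6400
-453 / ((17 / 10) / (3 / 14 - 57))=1800675 / 119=15131.72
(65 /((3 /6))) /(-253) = -130 /253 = -0.51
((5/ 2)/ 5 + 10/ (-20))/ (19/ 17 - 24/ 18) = 0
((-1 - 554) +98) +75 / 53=-24146 / 53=-455.58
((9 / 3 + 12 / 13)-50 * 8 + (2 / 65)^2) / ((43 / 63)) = -105425523 / 181675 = -580.30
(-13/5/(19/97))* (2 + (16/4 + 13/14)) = -122317/1330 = -91.97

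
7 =7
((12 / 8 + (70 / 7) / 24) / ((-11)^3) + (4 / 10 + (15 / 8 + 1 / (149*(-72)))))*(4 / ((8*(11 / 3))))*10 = 40578449 / 13089054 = 3.10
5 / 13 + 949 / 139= 13032 / 1807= 7.21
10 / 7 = 1.43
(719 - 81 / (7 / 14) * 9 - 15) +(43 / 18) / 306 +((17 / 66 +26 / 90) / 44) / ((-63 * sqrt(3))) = -4152989 / 5508 - 541 * sqrt(3) / 8232840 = -753.99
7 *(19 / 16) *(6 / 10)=399 / 80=4.99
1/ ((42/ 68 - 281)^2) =1156/ 90878089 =0.00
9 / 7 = 1.29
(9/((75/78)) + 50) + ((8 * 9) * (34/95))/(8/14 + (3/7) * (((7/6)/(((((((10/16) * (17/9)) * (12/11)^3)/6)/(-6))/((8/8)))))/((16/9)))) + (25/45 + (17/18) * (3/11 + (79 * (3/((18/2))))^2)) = 69132266710414/97256681775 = 710.82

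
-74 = -74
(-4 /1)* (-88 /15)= 352 /15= 23.47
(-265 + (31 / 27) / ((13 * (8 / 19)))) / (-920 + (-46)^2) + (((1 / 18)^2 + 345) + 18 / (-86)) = 149278913533 / 433229472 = 344.57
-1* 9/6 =-3/2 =-1.50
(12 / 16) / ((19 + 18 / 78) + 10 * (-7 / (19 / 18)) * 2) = -741 / 112040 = -0.01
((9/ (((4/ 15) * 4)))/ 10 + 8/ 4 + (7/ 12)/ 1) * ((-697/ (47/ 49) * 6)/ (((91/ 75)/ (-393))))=1006659675/ 208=4839709.98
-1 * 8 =-8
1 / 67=0.01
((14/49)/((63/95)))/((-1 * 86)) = -95/18963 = -0.01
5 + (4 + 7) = 16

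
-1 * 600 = -600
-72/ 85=-0.85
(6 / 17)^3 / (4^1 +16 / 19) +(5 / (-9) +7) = 6563176 / 1016991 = 6.45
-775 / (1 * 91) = -775 / 91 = -8.52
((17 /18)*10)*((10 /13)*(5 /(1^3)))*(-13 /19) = -4250 /171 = -24.85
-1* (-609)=609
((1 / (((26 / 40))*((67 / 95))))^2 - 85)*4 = -243497940 / 758641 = -320.97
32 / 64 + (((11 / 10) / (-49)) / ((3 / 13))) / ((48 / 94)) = 10919 / 35280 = 0.31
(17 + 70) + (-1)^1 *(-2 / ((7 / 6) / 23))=885 / 7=126.43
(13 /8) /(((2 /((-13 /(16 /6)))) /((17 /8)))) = -8619 /1024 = -8.42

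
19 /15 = 1.27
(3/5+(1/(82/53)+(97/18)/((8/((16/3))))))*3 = 53567/3690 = 14.52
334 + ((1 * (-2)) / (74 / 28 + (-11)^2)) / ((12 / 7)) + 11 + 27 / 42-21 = 23601499 / 72702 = 324.63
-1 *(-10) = 10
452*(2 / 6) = 452 / 3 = 150.67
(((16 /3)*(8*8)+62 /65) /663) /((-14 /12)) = -133492 /301665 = -0.44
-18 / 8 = -2.25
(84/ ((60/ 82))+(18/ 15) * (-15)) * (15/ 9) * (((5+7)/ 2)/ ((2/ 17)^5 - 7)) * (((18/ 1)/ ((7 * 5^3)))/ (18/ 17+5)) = -140191000752/ 298583133625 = -0.47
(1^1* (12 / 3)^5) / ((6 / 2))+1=1027 / 3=342.33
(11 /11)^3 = 1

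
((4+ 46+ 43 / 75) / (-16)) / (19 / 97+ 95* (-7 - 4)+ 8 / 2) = 367921 / 121149600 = 0.00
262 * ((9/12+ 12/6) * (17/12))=24497/24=1020.71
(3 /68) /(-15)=-1 /340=-0.00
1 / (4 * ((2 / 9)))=9 / 8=1.12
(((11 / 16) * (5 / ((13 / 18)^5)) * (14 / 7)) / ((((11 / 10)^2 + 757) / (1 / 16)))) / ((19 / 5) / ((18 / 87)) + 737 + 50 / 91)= 17050398750 / 4468884903454231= 0.00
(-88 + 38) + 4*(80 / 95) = -886 / 19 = -46.63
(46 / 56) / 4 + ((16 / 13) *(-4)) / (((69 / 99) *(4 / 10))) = -584483 / 33488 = -17.45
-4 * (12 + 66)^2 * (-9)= 219024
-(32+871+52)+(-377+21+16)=-1295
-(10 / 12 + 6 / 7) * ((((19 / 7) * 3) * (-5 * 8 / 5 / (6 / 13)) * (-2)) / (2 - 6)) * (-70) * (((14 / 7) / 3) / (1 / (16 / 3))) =-5611840 / 189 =-29692.28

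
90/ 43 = 2.09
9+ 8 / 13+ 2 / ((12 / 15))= 315 / 26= 12.12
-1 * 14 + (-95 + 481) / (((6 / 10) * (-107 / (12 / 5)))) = -3042 / 107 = -28.43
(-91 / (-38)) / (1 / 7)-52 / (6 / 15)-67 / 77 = -333877 / 2926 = -114.11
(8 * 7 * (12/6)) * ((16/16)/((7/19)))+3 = 307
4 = 4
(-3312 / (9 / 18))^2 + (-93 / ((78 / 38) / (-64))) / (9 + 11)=2852038864 / 65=43877520.98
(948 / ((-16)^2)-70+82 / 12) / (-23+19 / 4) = 11417 / 3504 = 3.26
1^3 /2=0.50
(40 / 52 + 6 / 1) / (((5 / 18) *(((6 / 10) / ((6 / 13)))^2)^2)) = 3168000 / 371293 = 8.53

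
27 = 27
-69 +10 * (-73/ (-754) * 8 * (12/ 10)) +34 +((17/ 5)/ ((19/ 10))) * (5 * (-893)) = -3021921/ 377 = -8015.71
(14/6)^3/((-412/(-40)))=3430/2781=1.23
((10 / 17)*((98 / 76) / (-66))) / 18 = -245 / 383724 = -0.00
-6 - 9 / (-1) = 3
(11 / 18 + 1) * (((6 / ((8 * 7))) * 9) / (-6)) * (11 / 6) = -319 / 672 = -0.47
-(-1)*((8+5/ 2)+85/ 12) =211/ 12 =17.58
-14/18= -7/9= -0.78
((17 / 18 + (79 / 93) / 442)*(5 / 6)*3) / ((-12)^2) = 18235 / 1109862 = 0.02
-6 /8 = -3 /4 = -0.75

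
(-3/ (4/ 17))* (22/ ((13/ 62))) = -17391/ 13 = -1337.77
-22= -22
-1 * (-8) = 8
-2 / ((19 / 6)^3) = -432 / 6859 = -0.06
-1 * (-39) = 39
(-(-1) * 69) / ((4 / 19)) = 1311 / 4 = 327.75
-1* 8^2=-64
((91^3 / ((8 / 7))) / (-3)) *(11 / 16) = -58024967 / 384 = -151106.68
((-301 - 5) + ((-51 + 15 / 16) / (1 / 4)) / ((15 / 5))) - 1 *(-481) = 433 / 4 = 108.25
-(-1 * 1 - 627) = 628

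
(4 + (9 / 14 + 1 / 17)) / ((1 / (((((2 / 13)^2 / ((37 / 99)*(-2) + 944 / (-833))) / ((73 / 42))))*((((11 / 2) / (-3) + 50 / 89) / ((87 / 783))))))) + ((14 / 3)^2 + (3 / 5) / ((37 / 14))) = 3174893551839401 / 141771851496405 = 22.39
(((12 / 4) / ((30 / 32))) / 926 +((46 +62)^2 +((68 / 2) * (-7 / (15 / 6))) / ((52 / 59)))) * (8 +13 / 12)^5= 714551185.89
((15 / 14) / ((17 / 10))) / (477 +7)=75 / 57596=0.00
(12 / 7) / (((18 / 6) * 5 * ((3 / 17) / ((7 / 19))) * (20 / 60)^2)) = 204 / 95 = 2.15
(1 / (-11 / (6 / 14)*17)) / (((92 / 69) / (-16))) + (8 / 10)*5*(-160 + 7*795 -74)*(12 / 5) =334957572 / 6545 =51177.63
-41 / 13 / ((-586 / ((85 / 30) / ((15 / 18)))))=697 / 38090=0.02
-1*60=-60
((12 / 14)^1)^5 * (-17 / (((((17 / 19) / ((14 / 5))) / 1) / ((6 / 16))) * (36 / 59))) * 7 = -181602 / 1715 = -105.89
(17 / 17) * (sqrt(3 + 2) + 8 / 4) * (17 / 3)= 34 / 3 + 17 * sqrt(5) / 3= 24.00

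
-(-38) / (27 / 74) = 2812 / 27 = 104.15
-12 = -12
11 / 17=0.65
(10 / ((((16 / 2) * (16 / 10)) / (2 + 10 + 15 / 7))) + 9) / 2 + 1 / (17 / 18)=84411 / 7616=11.08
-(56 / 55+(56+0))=-3136 / 55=-57.02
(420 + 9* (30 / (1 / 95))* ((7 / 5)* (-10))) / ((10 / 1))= -35868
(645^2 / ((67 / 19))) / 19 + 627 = 458034 / 67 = 6836.33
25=25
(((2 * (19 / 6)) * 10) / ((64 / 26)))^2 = 1525225 / 2304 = 661.99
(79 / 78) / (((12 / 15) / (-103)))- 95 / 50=-206389 / 1560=-132.30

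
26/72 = 13/36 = 0.36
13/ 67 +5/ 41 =868/ 2747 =0.32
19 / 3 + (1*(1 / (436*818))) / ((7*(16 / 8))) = 94868371 / 14979216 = 6.33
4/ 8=1/ 2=0.50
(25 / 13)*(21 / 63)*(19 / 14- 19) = -475 / 42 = -11.31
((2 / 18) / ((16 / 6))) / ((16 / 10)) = 0.03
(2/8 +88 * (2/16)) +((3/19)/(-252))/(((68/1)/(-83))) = 11.25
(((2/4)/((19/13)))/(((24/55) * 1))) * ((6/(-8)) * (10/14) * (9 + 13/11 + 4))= -12675/2128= -5.96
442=442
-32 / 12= -8 / 3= -2.67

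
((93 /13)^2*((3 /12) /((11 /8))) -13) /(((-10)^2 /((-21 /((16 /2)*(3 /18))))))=432747 /743600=0.58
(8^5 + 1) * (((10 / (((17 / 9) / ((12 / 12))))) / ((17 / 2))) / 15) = 393228 / 289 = 1360.65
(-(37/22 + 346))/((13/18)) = -68841/143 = -481.41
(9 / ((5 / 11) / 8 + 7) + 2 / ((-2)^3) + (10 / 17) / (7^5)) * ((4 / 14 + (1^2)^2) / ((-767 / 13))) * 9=-2183253399 / 10856179124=-0.20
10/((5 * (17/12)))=24/17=1.41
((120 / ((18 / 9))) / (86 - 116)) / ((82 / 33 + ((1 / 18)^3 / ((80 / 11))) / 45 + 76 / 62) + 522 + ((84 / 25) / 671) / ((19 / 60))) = -1508673081600 / 396574685629139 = -0.00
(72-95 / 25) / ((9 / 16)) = 5456 / 45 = 121.24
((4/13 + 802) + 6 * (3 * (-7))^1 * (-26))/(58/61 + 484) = 231007/27469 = 8.41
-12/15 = -4/5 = -0.80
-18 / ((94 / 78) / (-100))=70200 / 47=1493.62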